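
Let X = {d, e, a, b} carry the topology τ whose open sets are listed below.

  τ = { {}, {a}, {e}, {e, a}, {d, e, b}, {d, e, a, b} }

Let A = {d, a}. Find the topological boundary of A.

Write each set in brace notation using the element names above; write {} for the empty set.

{d, b}

opens ⊆ A: {}, {a}; union → int = {a}
complement {e, b}; its interior {e}; cl(A) = X∖{e} = {d, a, b}
boundary = {d, a, b} ∖ {a} = {d, b}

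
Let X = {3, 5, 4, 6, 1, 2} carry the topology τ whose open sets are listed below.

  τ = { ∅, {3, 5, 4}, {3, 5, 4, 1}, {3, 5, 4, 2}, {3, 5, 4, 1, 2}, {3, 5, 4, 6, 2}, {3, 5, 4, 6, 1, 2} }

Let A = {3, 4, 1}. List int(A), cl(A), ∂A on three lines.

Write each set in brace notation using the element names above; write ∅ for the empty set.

open subsets of A: ∅; so int(A) = ∅
closure: X∖int(X∖A) = X∖∅ = {3, 5, 4, 6, 1, 2}
∂A = {3, 5, 4, 6, 1, 2} minus ∅ = {3, 5, 4, 6, 1, 2}

int(A) = ∅
cl(A)  = {3, 5, 4, 6, 1, 2}
∂A     = {3, 5, 4, 6, 1, 2}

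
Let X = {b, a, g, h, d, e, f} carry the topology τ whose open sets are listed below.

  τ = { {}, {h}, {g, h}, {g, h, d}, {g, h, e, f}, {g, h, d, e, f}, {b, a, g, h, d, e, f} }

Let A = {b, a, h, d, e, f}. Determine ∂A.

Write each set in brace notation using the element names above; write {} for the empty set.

{b, a, g, d, e, f}

open subsets of A: {}, {h}; so int(A) = {h}
closure: X∖int(X∖A) = X∖{} = {b, a, g, h, d, e, f}
∂A = {b, a, g, h, d, e, f} minus {h} = {b, a, g, d, e, f}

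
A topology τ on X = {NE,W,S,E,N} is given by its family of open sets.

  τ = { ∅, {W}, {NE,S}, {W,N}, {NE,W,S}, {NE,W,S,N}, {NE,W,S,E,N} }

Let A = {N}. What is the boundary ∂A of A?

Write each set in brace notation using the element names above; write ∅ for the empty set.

{E,N}

U open, U⊆A: ∅. int(A) = ⋃ = ∅
X∖A={NE,W,S,E}, int(X∖A)={NE,W,S}, hence cl(A)={E,N}
∂A: remove int from cl → {E,N}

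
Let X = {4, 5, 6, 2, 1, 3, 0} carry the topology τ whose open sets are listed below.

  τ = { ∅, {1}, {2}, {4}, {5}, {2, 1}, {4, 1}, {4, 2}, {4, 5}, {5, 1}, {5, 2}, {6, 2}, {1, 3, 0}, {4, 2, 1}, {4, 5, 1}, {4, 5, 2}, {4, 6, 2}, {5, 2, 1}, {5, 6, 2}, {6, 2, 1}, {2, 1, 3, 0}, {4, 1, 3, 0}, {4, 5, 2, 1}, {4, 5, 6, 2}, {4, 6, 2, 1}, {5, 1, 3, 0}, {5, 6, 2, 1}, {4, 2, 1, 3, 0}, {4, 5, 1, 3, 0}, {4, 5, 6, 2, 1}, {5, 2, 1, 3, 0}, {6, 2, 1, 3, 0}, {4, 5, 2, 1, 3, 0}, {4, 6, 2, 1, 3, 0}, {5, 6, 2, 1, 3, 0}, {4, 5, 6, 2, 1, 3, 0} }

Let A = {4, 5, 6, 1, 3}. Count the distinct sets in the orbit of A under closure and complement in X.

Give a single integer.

cl via duality: int({2, 0}) = {2}, so X∖{2} = {4, 5, 6, 1, 3, 0}
Write k for closure, c for complement:
  1. A     = {4, 5, 6, 1, 3}
  2. kA    = {4, 5, 6, 1, 3, 0}
  3. cA    = {2, 0}
  4. ckA   = {2}
  5. kcA   = {6, 2, 3, 0}
  6. kckA  = {6, 2}
  7. ckcA  = {4, 5, 1}
  8. ckckA = {4, 5, 1, 3, 0}
applying k or c yields no new set

8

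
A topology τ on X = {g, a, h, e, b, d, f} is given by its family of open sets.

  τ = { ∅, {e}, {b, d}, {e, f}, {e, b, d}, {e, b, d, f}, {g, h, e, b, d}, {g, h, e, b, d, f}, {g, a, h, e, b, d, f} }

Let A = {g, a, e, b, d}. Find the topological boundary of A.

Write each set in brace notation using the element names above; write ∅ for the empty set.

opens ⊆ A: ∅, {e}, {b, d}, {e, b, d}; union → int = {e, b, d}
complement {h, f}; its interior ∅; cl(A) = X∖∅ = {g, a, h, e, b, d, f}
boundary = {g, a, h, e, b, d, f} ∖ {e, b, d} = {g, a, h, f}

{g, a, h, f}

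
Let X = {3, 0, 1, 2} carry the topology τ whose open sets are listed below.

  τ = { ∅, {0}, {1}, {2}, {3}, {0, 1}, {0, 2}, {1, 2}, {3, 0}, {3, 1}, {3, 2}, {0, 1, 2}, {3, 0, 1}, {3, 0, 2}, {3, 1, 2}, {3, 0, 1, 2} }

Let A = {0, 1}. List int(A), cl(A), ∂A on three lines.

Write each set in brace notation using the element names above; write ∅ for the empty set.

int(A) = {0, 1}
cl(A)  = {0, 1}
∂A     = ∅

opens ⊆ A: ∅, {0}, {1}, {0, 1}; union → int = {0, 1}
complement {3, 2}; its interior {3, 2}; cl(A) = X∖{3, 2} = {0, 1}
boundary = {0, 1} ∖ {0, 1} = ∅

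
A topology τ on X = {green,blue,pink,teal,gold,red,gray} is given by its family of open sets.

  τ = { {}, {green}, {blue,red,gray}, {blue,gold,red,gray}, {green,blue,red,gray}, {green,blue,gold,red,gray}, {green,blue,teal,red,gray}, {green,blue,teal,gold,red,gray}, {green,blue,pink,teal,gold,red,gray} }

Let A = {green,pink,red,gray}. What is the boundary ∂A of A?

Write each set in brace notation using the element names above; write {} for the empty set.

{blue,pink,teal,gold,red,gray}

U open, U⊆A: {}, {green}. int(A) = ⋃ = {green}
X∖A={blue,teal,gold}, int(X∖A)={}, hence cl(A)={green,blue,pink,teal,gold,red,gray}
∂A: remove int from cl → {blue,pink,teal,gold,red,gray}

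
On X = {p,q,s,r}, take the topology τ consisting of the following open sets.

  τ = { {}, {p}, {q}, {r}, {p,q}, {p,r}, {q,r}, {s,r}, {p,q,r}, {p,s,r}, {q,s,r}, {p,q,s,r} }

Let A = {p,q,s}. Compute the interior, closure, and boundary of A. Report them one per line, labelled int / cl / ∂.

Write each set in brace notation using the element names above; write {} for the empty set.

int(A) = {p,q}
cl(A)  = {p,q,s}
∂A     = {s}

U open, U⊆A: {}, {q}, {p}, {p,q}. int(A) = ⋃ = {p,q}
X∖A={r}, int(X∖A)={r}, hence cl(A)={p,q,s}
∂A: remove int from cl → {s}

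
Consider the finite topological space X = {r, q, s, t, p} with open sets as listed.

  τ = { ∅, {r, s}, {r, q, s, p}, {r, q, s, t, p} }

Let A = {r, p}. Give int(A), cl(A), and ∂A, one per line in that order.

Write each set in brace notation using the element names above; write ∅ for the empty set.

int(A) = ∅
cl(A)  = {r, q, s, t, p}
∂A     = {r, q, s, t, p}

opens ⊆ A: ∅; union → int = ∅
complement {q, s, t}; its interior ∅; cl(A) = X∖∅ = {r, q, s, t, p}
boundary = {r, q, s, t, p} ∖ ∅ = {r, q, s, t, p}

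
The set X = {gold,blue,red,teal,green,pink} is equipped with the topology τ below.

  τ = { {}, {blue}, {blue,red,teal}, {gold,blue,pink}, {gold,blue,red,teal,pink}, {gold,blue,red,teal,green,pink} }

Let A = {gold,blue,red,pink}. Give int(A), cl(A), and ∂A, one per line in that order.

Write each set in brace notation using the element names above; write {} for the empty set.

int(A) = {gold,blue,pink}
cl(A)  = {gold,blue,red,teal,green,pink}
∂A     = {red,teal,green}

interior: largest open inside A is {gold,blue,pink} (from {}, {blue}, {gold,blue,pink})
cl via duality: int({teal,green}) = {}, so X∖{} = {gold,blue,red,teal,green,pink}
cl∖int = {red,teal,green}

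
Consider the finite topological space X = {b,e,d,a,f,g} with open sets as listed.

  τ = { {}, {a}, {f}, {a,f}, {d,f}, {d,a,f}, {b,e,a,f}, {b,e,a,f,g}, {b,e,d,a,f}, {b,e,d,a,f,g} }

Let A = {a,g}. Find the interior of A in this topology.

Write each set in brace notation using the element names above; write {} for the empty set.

U open, U⊆A: {}, {a}. int(A) = ⋃ = {a}

{a}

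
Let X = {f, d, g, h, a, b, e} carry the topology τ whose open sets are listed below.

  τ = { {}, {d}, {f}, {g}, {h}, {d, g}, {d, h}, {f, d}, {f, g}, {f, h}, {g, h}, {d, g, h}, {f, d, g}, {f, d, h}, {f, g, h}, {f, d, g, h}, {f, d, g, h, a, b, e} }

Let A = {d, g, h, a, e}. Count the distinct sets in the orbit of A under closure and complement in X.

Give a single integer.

X∖A={f, b}, int(X∖A)={f}, hence cl(A)={d, g, h, a, b, e}
Orbit (k=closure, c=complement):
  1. A     = {d, g, h, a, e}
  2. kA    = {d, g, h, a, b, e}
  3. cA    = {f, b}
  4. ckA   = {f}
  5. kcA   = {f, a, b, e}
  6. ckcA  = {d, g, h}
(closed under both — stop)

6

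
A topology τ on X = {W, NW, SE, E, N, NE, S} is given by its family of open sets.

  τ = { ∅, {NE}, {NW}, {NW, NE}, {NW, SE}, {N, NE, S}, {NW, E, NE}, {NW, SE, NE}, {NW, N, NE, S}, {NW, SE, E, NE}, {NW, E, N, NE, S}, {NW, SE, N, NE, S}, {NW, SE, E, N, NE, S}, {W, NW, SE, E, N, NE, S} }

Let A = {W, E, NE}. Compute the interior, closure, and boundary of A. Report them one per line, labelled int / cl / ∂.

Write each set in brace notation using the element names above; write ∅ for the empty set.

int(A) = {NE}
cl(A)  = {W, E, N, NE, S}
∂A     = {W, E, N, S}

opens ⊆ A: ∅, {NE}; union → int = {NE}
complement {NW, SE, N, S}; its interior {NW, SE}; cl(A) = X∖{NW, SE} = {W, E, N, NE, S}
boundary = {W, E, N, NE, S} ∖ {NE} = {W, E, N, S}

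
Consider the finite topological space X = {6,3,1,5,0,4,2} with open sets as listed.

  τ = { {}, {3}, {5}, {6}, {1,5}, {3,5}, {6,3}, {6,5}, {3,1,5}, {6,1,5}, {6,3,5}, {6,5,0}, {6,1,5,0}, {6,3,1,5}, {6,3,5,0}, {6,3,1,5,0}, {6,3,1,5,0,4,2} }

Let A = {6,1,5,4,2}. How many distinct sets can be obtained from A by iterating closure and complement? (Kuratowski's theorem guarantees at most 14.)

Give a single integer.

complement {3,0}; its interior {3}; cl(A) = X∖{3} = {6,1,5,0,4,2}
With k = closure, c = complement:
  1. A     = {6,1,5,4,2}
  2. kA    = {6,1,5,0,4,2}
  3. cA    = {3,0}
  4. ckA   = {3}
  5. kcA   = {3,0,4,2}
  6. kckA  = {3,4,2}
  7. ckcA  = {6,1,5}
  8. ckckA = {6,1,5,0}
k, c of each give nothing new

8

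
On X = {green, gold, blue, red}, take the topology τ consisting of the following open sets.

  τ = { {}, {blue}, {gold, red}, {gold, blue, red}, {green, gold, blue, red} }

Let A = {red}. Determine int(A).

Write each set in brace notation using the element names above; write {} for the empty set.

interior: largest open inside A is {} (from {})

{}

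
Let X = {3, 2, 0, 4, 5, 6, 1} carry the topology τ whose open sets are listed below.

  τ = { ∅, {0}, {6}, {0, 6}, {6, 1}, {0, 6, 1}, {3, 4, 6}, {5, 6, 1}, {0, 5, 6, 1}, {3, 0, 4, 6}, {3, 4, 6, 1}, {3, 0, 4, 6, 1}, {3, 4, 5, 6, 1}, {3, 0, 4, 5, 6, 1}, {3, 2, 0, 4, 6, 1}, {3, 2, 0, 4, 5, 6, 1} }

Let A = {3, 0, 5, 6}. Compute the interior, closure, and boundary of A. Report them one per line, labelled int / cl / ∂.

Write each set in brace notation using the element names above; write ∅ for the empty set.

int(A) = {0, 6}
cl(A)  = {3, 2, 0, 4, 5, 6, 1}
∂A     = {3, 2, 4, 5, 1}

opens ⊆ A: ∅, {0}, {6}, {0, 6}; union → int = {0, 6}
complement {2, 4, 1}; its interior ∅; cl(A) = X∖∅ = {3, 2, 0, 4, 5, 6, 1}
boundary = {3, 2, 0, 4, 5, 6, 1} ∖ {0, 6} = {3, 2, 4, 5, 1}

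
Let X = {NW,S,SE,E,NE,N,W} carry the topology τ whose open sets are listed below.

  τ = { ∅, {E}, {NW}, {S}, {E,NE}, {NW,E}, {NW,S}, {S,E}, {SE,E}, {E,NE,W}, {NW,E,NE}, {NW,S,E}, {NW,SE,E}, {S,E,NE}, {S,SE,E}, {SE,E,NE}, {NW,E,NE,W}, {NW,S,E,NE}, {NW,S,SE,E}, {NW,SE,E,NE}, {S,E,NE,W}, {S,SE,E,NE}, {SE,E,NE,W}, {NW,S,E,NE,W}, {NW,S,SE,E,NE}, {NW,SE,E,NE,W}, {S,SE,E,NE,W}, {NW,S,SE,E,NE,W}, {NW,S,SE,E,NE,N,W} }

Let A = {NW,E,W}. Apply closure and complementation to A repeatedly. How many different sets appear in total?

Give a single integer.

8

X∖A={S,SE,NE,N}, int(X∖A)={S}, hence cl(A)={NW,SE,E,NE,N,W}
Orbit (k=closure, c=complement):
  1. A     = {NW,E,W}
  2. kA    = {NW,SE,E,NE,N,W}
  3. cA    = {S,SE,NE,N}
  4. ckA   = {S}
  5. kcA   = {S,SE,NE,N,W}
  6. kckA  = {S,N}
  7. ckcA  = {NW,E}
  8. ckckA = {NW,SE,E,NE,W}
(closed under both — stop)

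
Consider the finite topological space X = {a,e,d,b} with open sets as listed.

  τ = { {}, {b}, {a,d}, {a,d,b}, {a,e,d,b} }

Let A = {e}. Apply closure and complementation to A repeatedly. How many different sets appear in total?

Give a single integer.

complement {a,d,b}; its interior {a,d,b}; cl(A) = X∖{a,d,b} = {e}
With k = closure, c = complement:
  1. A     = {e}
  2. cA    = {a,d,b}
  3. kcA   = {a,e,d,b}
  4. ckcA  = {}
k, c of each give nothing new

4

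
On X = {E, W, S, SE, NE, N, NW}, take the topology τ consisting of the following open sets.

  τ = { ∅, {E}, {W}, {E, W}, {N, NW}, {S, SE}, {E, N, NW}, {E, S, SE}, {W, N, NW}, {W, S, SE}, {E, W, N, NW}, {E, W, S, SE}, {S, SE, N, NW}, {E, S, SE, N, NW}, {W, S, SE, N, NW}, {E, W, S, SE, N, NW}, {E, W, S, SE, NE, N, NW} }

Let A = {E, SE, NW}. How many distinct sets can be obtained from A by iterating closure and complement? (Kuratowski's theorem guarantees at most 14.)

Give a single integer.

cl via duality: int({W, S, NE, N}) = {W}, so X∖{W} = {E, S, SE, NE, N, NW}
Write k for closure, c for complement:
  1. A     = {E, SE, NW}
  2. kA    = {E, S, SE, NE, N, NW}
  3. cA    = {W, S, NE, N}
  4. ckA   = {W}
  5. kcA   = {W, S, SE, NE, N, NW}
  6. kckA  = {W, NE}
  7. ckcA  = {E}
  8. ckckA = {E, S, SE, N, NW}
  9. kckcA = {E, NE}
  10. ckckcA = {W, S, SE, N, NW}
applying k or c yields no new set

10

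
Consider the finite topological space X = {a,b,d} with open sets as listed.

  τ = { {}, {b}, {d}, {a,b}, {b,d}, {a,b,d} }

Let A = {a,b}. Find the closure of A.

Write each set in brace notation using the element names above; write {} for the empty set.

closure: X∖int(X∖A) = X∖{d} = {a,b}

{a,b}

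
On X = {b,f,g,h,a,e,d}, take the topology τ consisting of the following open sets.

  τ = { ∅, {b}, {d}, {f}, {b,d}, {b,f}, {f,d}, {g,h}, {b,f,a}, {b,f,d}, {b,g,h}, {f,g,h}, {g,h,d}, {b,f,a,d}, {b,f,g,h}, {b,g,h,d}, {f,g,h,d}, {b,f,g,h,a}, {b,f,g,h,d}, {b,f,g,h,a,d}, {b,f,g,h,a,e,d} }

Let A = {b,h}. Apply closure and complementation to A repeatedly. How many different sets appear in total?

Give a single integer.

10

cl via duality: int({f,g,a,e,d}) = {f,d}, so X∖{f,d} = {b,g,h,a,e}
Write k for closure, c for complement:
  1. A     = {b,h}
  2. kA    = {b,g,h,a,e}
  3. cA    = {f,g,a,e,d}
  4. ckA   = {f,d}
  5. kcA   = {f,g,h,a,e,d}
  6. kckA  = {f,a,e,d}
  7. ckcA  = {b}
  8. ckckA = {b,g,h}
  9. kckcA = {b,a,e}
  10. ckckcA = {f,g,h,d}
applying k or c yields no new set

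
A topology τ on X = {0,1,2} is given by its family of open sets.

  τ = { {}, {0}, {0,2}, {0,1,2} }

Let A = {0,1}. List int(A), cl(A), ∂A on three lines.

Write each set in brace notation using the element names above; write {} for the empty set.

open subsets of A: {}, {0}; so int(A) = {0}
closure: X∖int(X∖A) = X∖{} = {0,1,2}
∂A = {0,1,2} minus {0} = {1,2}

int(A) = {0}
cl(A)  = {0,1,2}
∂A     = {1,2}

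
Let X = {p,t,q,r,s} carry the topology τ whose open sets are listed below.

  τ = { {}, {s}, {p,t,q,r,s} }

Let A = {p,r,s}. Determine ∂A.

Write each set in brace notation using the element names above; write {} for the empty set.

interior: largest open inside A is {s} (from {}, {s})
cl via duality: int({t,q}) = {}, so X∖{} = {p,t,q,r,s}
cl∖int = {p,t,q,r}

{p,t,q,r}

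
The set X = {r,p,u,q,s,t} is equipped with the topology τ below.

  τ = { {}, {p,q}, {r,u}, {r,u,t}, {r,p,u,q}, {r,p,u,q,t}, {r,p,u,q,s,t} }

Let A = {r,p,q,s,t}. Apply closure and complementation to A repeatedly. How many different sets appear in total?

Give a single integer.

8

complement {u}; its interior {}; cl(A) = X∖{} = {r,p,u,q,s,t}
With k = closure, c = complement:
  1. A     = {r,p,q,s,t}
  2. kA    = {r,p,u,q,s,t}
  3. cA    = {u}
  4. ckA   = {}
  5. kcA   = {r,u,s,t}
  6. ckcA  = {p,q}
  7. kckcA = {p,q,s}
  8. ckckcA = {r,u,t}
k, c of each give nothing new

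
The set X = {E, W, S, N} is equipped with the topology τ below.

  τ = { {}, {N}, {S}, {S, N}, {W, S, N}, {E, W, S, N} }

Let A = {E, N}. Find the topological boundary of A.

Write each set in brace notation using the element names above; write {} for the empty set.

{E, W}

open subsets of A: {}, {N}; so int(A) = {N}
closure: X∖int(X∖A) = X∖{S} = {E, W, N}
∂A = {E, W, N} minus {N} = {E, W}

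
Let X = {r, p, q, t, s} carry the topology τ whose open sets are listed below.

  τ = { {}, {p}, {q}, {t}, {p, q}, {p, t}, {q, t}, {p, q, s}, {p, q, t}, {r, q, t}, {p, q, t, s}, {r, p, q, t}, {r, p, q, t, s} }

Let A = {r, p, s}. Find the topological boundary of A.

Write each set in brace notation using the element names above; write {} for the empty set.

{r, s}

opens ⊆ A: {}, {p}; union → int = {p}
complement {q, t}; its interior {q, t}; cl(A) = X∖{q, t} = {r, p, s}
boundary = {r, p, s} ∖ {p} = {r, s}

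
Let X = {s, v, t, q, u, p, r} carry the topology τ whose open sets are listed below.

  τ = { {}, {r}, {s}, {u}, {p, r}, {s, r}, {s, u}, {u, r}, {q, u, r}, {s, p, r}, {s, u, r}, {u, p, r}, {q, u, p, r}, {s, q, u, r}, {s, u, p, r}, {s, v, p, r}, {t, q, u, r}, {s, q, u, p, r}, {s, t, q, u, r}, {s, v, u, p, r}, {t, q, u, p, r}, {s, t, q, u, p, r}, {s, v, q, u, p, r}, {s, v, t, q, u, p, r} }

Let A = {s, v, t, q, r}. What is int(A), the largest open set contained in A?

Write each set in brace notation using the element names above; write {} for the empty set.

{s, r}

interior: largest open inside A is {s, r} (from {}, {r}, {s}, {s, r})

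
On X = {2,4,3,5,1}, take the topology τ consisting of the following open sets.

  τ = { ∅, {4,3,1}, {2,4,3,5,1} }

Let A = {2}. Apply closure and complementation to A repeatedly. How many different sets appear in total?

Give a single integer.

6

complement {4,3,5,1}; its interior {4,3,1}; cl(A) = X∖{4,3,1} = {2,5}
With k = closure, c = complement:
  1. A     = {2}
  2. kA    = {2,5}
  3. cA    = {4,3,5,1}
  4. ckA   = {4,3,1}
  5. kcA   = {2,4,3,5,1}
  6. ckcA  = ∅
k, c of each give nothing new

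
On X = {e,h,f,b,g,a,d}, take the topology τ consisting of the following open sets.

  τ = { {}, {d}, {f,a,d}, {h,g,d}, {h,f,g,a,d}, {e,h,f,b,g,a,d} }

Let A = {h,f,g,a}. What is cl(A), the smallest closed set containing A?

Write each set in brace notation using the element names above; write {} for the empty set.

complement {e,b,d}; its interior {d}; cl(A) = X∖{d} = {e,h,f,b,g,a}

{e,h,f,b,g,a}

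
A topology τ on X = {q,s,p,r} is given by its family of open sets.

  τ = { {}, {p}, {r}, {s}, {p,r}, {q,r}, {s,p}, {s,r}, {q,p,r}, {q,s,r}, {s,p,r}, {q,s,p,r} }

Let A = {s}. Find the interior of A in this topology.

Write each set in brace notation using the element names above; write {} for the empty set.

open subsets of A: {}, {s}; so int(A) = {s}

{s}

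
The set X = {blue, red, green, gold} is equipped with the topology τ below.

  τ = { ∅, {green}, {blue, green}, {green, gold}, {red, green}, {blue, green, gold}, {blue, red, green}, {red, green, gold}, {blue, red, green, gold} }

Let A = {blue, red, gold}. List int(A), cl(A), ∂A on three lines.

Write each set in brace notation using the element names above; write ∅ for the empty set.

int(A) = ∅
cl(A)  = {blue, red, gold}
∂A     = {blue, red, gold}

U open, U⊆A: ∅. int(A) = ⋃ = ∅
X∖A={green}, int(X∖A)={green}, hence cl(A)={blue, red, gold}
∂A: remove int from cl → {blue, red, gold}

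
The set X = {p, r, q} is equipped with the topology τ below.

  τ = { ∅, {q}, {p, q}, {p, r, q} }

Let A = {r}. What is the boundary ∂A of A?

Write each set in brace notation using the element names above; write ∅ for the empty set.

{r}

U open, U⊆A: ∅. int(A) = ⋃ = ∅
X∖A={p, q}, int(X∖A)={p, q}, hence cl(A)={r}
∂A: remove int from cl → {r}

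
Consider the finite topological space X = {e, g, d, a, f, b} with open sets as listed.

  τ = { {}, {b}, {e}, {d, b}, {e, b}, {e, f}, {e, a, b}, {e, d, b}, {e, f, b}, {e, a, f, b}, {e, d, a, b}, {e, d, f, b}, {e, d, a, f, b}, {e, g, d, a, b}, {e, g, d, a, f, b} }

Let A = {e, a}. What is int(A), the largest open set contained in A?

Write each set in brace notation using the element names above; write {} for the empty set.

interior: largest open inside A is {e} (from {}, {e})

{e}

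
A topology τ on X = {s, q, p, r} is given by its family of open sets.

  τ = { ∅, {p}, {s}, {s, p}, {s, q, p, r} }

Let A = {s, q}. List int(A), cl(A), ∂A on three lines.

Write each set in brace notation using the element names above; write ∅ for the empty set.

interior: largest open inside A is {s} (from ∅, {s})
cl via duality: int({p, r}) = {p}, so X∖{p} = {s, q, r}
cl∖int = {q, r}

int(A) = {s}
cl(A)  = {s, q, r}
∂A     = {q, r}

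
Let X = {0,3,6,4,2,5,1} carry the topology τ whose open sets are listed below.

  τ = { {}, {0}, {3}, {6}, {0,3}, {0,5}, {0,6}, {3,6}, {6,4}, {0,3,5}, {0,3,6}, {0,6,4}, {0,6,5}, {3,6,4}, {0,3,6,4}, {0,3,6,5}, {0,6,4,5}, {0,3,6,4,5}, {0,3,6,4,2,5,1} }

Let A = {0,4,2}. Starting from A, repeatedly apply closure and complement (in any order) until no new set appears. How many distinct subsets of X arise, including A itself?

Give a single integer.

X∖A={3,6,5,1}, int(X∖A)={3,6}, hence cl(A)={0,4,2,5,1}
Orbit (k=closure, c=complement):
  1. A     = {0,4,2}
  2. kA    = {0,4,2,5,1}
  3. cA    = {3,6,5,1}
  4. ckA   = {3,6}
  5. kcA   = {3,6,4,2,5,1}
  6. kckA  = {3,6,4,2,1}
  7. ckcA  = {0}
  8. ckckA = {0,5}
  9. kckcA = {0,2,5,1}
  10. ckckcA = {3,6,4}
(closed under both — stop)

10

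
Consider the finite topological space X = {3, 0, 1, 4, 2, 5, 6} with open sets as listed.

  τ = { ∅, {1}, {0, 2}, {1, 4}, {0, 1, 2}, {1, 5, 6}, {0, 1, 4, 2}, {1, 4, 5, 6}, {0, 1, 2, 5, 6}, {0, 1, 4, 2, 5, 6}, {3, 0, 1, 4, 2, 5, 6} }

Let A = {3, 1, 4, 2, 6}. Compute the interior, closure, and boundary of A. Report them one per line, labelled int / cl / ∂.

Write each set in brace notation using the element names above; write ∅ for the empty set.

int(A) = {1, 4}
cl(A)  = {3, 0, 1, 4, 2, 5, 6}
∂A     = {3, 0, 2, 5, 6}

opens ⊆ A: ∅, {1}, {1, 4}; union → int = {1, 4}
complement {0, 5}; its interior ∅; cl(A) = X∖∅ = {3, 0, 1, 4, 2, 5, 6}
boundary = {3, 0, 1, 4, 2, 5, 6} ∖ {1, 4} = {3, 0, 2, 5, 6}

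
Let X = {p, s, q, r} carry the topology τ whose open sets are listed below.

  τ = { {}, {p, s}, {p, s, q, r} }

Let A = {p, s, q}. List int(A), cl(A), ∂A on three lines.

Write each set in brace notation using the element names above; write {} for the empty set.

interior: largest open inside A is {p, s} (from {}, {p, s})
cl via duality: int({r}) = {}, so X∖{} = {p, s, q, r}
cl∖int = {q, r}

int(A) = {p, s}
cl(A)  = {p, s, q, r}
∂A     = {q, r}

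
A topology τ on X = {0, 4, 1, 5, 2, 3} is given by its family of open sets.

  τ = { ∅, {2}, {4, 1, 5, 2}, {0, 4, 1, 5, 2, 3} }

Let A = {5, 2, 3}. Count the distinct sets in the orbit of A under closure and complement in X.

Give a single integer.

X∖A={0, 4, 1}, int(X∖A)=∅, hence cl(A)={0, 4, 1, 5, 2, 3}
Orbit (k=closure, c=complement):
  1. A     = {5, 2, 3}
  2. kA    = {0, 4, 1, 5, 2, 3}
  3. cA    = {0, 4, 1}
  4. ckA   = ∅
  5. kcA   = {0, 4, 1, 5, 3}
  6. ckcA  = {2}
(closed under both — stop)

6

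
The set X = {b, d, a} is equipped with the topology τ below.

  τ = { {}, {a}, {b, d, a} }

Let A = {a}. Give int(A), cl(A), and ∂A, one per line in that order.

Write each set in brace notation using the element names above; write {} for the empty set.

int(A) = {a}
cl(A)  = {b, d, a}
∂A     = {b, d}

interior: largest open inside A is {a} (from {}, {a})
cl via duality: int({b, d}) = {}, so X∖{} = {b, d, a}
cl∖int = {b, d}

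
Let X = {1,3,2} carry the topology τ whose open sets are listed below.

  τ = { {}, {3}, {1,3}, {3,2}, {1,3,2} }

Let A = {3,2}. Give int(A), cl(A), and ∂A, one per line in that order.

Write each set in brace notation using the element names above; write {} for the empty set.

int(A) = {3,2}
cl(A)  = {1,3,2}
∂A     = {1}

U open, U⊆A: {}, {3}, {3,2}. int(A) = ⋃ = {3,2}
X∖A={1}, int(X∖A)={}, hence cl(A)={1,3,2}
∂A: remove int from cl → {1}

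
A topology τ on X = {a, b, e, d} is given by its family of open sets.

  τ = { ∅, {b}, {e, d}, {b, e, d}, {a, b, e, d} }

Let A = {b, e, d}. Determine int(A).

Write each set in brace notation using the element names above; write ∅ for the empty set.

opens ⊆ A: ∅, {b}, {e, d}, {b, e, d}; union → int = {b, e, d}

{b, e, d}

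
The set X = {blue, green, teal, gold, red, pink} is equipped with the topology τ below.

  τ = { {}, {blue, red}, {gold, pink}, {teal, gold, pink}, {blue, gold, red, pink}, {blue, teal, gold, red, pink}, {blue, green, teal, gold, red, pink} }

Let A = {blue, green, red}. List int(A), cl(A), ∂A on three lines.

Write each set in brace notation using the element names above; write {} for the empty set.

int(A) = {blue, red}
cl(A)  = {blue, green, red}
∂A     = {green}

interior: largest open inside A is {blue, red} (from {}, {blue, red})
cl via duality: int({teal, gold, pink}) = {teal, gold, pink}, so X∖{teal, gold, pink} = {blue, green, red}
cl∖int = {green}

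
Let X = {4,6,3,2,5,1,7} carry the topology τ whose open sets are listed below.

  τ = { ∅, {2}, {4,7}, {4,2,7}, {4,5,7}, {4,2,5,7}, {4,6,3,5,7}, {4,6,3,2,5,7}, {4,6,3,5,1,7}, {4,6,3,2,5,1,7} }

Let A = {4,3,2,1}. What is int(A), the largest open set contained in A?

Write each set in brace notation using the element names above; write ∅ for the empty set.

{2}

interior: largest open inside A is {2} (from ∅, {2})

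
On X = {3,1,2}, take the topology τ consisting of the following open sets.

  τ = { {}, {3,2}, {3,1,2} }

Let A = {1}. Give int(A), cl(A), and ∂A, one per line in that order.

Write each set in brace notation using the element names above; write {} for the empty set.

U open, U⊆A: {}. int(A) = ⋃ = {}
X∖A={3,2}, int(X∖A)={3,2}, hence cl(A)={1}
∂A: remove int from cl → {1}

int(A) = {}
cl(A)  = {1}
∂A     = {1}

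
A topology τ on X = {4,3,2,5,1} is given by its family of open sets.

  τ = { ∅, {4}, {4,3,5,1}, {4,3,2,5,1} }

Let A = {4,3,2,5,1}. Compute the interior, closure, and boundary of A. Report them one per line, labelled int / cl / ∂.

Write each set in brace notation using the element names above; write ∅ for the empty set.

open subsets of A: ∅, {4}, {4,3,5,1}, {4,3,2,5,1}; so int(A) = {4,3,2,5,1}
closure: X∖int(X∖A) = X∖∅ = {4,3,2,5,1}
∂A = {4,3,2,5,1} minus {4,3,2,5,1} = ∅

int(A) = {4,3,2,5,1}
cl(A)  = {4,3,2,5,1}
∂A     = ∅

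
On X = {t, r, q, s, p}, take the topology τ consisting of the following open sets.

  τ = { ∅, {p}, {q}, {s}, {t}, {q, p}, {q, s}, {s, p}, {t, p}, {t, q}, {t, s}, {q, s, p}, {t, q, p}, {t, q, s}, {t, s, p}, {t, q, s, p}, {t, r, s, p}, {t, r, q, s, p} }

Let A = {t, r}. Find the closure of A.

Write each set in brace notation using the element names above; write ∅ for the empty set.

cl via duality: int({q, s, p}) = {q, s, p}, so X∖{q, s, p} = {t, r}

{t, r}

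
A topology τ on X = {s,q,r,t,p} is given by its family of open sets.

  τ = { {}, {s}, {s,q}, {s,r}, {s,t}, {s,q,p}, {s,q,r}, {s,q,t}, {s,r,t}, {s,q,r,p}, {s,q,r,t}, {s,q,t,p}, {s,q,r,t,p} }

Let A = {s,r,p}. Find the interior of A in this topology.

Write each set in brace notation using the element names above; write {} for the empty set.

{s,r}

interior: largest open inside A is {s,r} (from {}, {s}, {s,r})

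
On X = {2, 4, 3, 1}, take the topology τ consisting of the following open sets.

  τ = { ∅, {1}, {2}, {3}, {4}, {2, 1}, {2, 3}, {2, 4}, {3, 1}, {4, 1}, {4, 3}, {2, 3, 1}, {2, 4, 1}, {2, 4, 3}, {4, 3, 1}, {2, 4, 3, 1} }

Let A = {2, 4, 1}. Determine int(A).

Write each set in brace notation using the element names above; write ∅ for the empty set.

open subsets of A: ∅, {1}, {4}, {2}, {2, 1}, {2, 4}, {4, 1}, {2, 4, 1}; so int(A) = {2, 4, 1}

{2, 4, 1}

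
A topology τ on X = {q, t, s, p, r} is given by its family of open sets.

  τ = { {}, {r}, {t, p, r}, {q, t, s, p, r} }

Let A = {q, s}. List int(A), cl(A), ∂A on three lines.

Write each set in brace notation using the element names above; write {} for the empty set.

opens ⊆ A: {}; union → int = {}
complement {t, p, r}; its interior {t, p, r}; cl(A) = X∖{t, p, r} = {q, s}
boundary = {q, s} ∖ {} = {q, s}

int(A) = {}
cl(A)  = {q, s}
∂A     = {q, s}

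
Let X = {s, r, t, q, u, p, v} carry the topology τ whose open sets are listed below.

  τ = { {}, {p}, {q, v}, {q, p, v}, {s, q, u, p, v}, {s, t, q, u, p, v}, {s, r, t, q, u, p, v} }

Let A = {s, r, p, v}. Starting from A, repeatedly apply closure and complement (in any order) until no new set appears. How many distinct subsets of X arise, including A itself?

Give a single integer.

closure: X∖int(X∖A) = X∖{} = {s, r, t, q, u, p, v}
Let k=closure and c=complement:
  1. A     = {s, r, p, v}
  2. kA    = {s, r, t, q, u, p, v}
  3. cA    = {t, q, u}
  4. ckA   = {}
  5. kcA   = {s, r, t, q, u, v}
  6. ckcA  = {p}
  7. kckcA = {s, r, t, u, p}
  8. ckckcA = {q, v}
— saturated at 8

8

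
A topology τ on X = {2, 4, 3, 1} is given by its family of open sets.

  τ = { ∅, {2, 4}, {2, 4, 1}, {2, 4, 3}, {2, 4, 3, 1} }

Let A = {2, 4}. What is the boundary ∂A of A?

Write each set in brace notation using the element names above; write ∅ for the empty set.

U open, U⊆A: ∅, {2, 4}. int(A) = ⋃ = {2, 4}
X∖A={3, 1}, int(X∖A)=∅, hence cl(A)={2, 4, 3, 1}
∂A: remove int from cl → {3, 1}

{3, 1}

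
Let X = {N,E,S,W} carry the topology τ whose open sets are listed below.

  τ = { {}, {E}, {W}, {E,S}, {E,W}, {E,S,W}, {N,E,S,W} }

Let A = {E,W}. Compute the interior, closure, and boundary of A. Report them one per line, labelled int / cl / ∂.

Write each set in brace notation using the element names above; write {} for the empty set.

U open, U⊆A: {}, {E}, {W}, {E,W}. int(A) = ⋃ = {E,W}
X∖A={N,S}, int(X∖A)={}, hence cl(A)={N,E,S,W}
∂A: remove int from cl → {N,S}

int(A) = {E,W}
cl(A)  = {N,E,S,W}
∂A     = {N,S}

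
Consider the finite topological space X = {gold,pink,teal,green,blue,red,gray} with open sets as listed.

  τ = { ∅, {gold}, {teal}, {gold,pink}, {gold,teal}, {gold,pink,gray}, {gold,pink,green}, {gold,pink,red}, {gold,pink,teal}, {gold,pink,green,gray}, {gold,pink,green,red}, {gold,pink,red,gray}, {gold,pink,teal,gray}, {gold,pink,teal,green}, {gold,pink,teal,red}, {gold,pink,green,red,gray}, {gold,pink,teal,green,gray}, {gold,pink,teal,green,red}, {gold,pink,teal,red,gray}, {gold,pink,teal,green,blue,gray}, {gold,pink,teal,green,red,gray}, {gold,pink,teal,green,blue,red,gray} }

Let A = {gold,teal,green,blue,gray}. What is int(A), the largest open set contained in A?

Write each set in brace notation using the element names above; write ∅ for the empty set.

{gold,teal}

U open, U⊆A: ∅, {gold}, {teal}, {gold,teal}. int(A) = ⋃ = {gold,teal}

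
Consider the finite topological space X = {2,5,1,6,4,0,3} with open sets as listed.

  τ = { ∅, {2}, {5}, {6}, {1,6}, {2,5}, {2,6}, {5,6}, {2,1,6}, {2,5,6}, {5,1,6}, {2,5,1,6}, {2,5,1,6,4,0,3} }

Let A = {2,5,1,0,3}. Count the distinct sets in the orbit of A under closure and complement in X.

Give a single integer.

8

cl via duality: int({6,4}) = {6}, so X∖{6} = {2,5,1,4,0,3}
Write k for closure, c for complement:
  1. A     = {2,5,1,0,3}
  2. kA    = {2,5,1,4,0,3}
  3. cA    = {6,4}
  4. ckA   = {6}
  5. kcA   = {1,6,4,0,3}
  6. ckcA  = {2,5}
  7. kckcA = {2,5,4,0,3}
  8. ckckcA = {1,6}
applying k or c yields no new set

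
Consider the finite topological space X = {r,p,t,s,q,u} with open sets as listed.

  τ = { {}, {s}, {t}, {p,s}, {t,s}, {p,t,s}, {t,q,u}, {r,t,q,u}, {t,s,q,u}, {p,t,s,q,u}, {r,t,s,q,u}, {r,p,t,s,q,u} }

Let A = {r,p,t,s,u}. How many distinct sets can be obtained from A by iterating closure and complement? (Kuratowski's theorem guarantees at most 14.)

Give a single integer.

closure: X∖int(X∖A) = X∖{} = {r,p,t,s,q,u}
Let k=closure and c=complement:
  1. A     = {r,p,t,s,u}
  2. kA    = {r,p,t,s,q,u}
  3. cA    = {q}
  4. ckA   = {}
  5. kcA   = {r,q,u}
  6. ckcA  = {p,t,s}
— saturated at 6

6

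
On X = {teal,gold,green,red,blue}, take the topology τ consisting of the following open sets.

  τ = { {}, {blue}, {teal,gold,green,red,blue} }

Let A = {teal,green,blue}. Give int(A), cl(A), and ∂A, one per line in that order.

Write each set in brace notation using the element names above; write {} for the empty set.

opens ⊆ A: {}, {blue}; union → int = {blue}
complement {gold,red}; its interior {}; cl(A) = X∖{} = {teal,gold,green,red,blue}
boundary = {teal,gold,green,red,blue} ∖ {blue} = {teal,gold,green,red}

int(A) = {blue}
cl(A)  = {teal,gold,green,red,blue}
∂A     = {teal,gold,green,red}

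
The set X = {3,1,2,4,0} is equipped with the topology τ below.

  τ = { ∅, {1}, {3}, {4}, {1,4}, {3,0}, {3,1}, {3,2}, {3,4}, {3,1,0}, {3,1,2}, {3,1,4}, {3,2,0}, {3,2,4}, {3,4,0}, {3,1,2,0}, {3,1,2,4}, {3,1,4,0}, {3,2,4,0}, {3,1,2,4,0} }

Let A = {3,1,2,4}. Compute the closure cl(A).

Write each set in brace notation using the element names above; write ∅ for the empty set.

{3,1,2,4,0}

cl via duality: int({0}) = ∅, so X∖∅ = {3,1,2,4,0}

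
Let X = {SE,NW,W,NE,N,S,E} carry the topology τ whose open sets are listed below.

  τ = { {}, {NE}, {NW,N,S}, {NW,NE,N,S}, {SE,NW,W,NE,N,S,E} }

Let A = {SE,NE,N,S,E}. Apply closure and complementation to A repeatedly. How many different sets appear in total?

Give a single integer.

X∖A={NW,W}, int(X∖A)={}, hence cl(A)={SE,NW,W,NE,N,S,E}
Orbit (k=closure, c=complement):
  1. A     = {SE,NE,N,S,E}
  2. kA    = {SE,NW,W,NE,N,S,E}
  3. cA    = {NW,W}
  4. ckA   = {}
  5. kcA   = {SE,NW,W,N,S,E}
  6. ckcA  = {NE}
  7. kckcA = {SE,W,NE,E}
  8. ckckcA = {NW,N,S}
(closed under both — stop)

8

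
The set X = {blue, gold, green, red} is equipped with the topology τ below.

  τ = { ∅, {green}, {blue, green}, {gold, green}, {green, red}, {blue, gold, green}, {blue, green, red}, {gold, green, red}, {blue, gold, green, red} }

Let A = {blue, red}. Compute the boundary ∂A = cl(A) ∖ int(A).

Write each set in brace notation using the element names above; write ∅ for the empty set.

{blue, red}

opens ⊆ A: ∅; union → int = ∅
complement {gold, green}; its interior {gold, green}; cl(A) = X∖{gold, green} = {blue, red}
boundary = {blue, red} ∖ ∅ = {blue, red}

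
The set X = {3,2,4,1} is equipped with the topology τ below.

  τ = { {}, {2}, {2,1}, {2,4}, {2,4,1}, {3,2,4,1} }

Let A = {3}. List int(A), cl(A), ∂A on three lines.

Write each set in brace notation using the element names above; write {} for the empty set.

int(A) = {}
cl(A)  = {3}
∂A     = {3}

open subsets of A: {}; so int(A) = {}
closure: X∖int(X∖A) = X∖{2,4,1} = {3}
∂A = {3} minus {} = {3}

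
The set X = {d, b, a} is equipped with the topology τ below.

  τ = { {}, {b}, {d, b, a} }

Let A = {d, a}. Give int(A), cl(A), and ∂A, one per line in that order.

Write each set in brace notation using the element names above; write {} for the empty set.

open subsets of A: {}; so int(A) = {}
closure: X∖int(X∖A) = X∖{b} = {d, a}
∂A = {d, a} minus {} = {d, a}

int(A) = {}
cl(A)  = {d, a}
∂A     = {d, a}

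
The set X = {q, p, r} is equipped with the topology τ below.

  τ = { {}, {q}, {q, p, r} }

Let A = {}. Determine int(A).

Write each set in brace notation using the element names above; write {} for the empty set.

{}

U open, U⊆A: {}. int(A) = ⋃ = {}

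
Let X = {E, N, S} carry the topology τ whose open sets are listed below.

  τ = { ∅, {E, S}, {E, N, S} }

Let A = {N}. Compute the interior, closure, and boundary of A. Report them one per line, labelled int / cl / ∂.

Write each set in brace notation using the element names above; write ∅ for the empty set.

interior: largest open inside A is ∅ (from ∅)
cl via duality: int({E, S}) = {E, S}, so X∖{E, S} = {N}
cl∖int = {N}

int(A) = ∅
cl(A)  = {N}
∂A     = {N}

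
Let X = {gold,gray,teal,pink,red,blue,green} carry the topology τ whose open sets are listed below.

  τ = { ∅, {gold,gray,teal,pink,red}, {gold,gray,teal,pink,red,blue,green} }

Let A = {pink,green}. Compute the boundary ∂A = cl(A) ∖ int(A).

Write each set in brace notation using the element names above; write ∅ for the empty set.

{gold,gray,teal,pink,red,blue,green}

open subsets of A: ∅; so int(A) = ∅
closure: X∖int(X∖A) = X∖∅ = {gold,gray,teal,pink,red,blue,green}
∂A = {gold,gray,teal,pink,red,blue,green} minus ∅ = {gold,gray,teal,pink,red,blue,green}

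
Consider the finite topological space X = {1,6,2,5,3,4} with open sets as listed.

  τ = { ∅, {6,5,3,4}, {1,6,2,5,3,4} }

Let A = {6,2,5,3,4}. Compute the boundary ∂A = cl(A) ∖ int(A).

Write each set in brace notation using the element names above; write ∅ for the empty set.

{1,2}

U open, U⊆A: ∅, {6,5,3,4}. int(A) = ⋃ = {6,5,3,4}
X∖A={1}, int(X∖A)=∅, hence cl(A)={1,6,2,5,3,4}
∂A: remove int from cl → {1,2}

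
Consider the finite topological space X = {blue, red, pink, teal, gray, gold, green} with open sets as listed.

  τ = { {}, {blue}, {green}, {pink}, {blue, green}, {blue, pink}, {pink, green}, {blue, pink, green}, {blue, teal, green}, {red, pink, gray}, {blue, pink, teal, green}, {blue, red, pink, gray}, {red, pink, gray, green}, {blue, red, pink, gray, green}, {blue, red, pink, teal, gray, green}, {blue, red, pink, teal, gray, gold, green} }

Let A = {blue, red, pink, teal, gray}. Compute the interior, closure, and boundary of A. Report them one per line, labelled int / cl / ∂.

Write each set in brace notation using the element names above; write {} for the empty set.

int(A) = {blue, red, pink, gray}
cl(A)  = {blue, red, pink, teal, gray, gold}
∂A     = {teal, gold}

opens ⊆ A: {}, {blue}, {pink}, {blue, pink}, {red, pink, gray}, {blue, red, pink, gray}; union → int = {blue, red, pink, gray}
complement {gold, green}; its interior {green}; cl(A) = X∖{green} = {blue, red, pink, teal, gray, gold}
boundary = {blue, red, pink, teal, gray, gold} ∖ {blue, red, pink, gray} = {teal, gold}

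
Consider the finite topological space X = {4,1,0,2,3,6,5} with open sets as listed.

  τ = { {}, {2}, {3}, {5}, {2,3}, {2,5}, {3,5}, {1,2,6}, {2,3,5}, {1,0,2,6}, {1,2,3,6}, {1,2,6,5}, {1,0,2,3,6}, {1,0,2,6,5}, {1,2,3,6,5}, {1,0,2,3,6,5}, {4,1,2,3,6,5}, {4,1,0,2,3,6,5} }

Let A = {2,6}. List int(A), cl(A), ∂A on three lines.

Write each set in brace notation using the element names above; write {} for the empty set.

U open, U⊆A: {}, {2}. int(A) = ⋃ = {2}
X∖A={4,1,0,3,5}, int(X∖A)={3,5}, hence cl(A)={4,1,0,2,6}
∂A: remove int from cl → {4,1,0,6}

int(A) = {2}
cl(A)  = {4,1,0,2,6}
∂A     = {4,1,0,6}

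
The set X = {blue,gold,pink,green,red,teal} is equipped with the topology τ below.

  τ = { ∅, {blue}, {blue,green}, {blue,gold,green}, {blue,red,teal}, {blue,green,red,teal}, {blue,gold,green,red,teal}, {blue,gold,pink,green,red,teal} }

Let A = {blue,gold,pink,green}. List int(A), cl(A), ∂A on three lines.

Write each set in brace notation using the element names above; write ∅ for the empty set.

interior: largest open inside A is {blue,gold,green} (from ∅, {blue}, {blue,green}, {blue,gold,green})
cl via duality: int({red,teal}) = ∅, so X∖∅ = {blue,gold,pink,green,red,teal}
cl∖int = {pink,red,teal}

int(A) = {blue,gold,green}
cl(A)  = {blue,gold,pink,green,red,teal}
∂A     = {pink,red,teal}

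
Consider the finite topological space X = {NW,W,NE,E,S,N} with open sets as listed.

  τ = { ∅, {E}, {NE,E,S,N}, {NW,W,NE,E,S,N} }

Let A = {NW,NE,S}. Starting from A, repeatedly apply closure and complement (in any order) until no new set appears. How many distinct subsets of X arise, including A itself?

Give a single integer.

cl via duality: int({W,E,N}) = {E}, so X∖{E} = {NW,W,NE,S,N}
Write k for closure, c for complement:
  1. A     = {NW,NE,S}
  2. kA    = {NW,W,NE,S,N}
  3. cA    = {W,E,N}
  4. ckA   = {E}
  5. kcA   = {NW,W,NE,E,S,N}
  6. ckcA  = ∅
applying k or c yields no new set

6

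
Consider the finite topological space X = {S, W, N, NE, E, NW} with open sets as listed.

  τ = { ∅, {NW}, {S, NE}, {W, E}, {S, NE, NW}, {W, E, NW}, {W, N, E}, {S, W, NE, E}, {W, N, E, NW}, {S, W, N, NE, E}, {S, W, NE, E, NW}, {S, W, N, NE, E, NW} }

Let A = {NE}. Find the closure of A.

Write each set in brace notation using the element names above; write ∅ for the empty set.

{S, NE}

closure: X∖int(X∖A) = X∖{W, N, E, NW} = {S, NE}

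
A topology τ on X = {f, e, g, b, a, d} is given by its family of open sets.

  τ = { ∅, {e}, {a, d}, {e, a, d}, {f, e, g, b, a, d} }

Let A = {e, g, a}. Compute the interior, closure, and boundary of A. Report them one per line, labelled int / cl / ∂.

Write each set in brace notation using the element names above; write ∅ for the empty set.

int(A) = {e}
cl(A)  = {f, e, g, b, a, d}
∂A     = {f, g, b, a, d}

open subsets of A: ∅, {e}; so int(A) = {e}
closure: X∖int(X∖A) = X∖∅ = {f, e, g, b, a, d}
∂A = {f, e, g, b, a, d} minus {e} = {f, g, b, a, d}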